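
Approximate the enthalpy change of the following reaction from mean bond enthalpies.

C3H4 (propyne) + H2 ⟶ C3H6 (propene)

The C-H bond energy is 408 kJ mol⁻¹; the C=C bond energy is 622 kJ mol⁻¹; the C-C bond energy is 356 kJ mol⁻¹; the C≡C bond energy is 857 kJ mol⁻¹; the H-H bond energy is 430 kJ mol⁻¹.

ΔH ≈ −151 kJ

Bonds broken (reactants):
  C≡C: 1 × 857 = 857
  C-C: 1 × 356 = 356
  C-H: 4 × 408 = 1632
  H-H: 1 × 430 = 430
  Σ(broken) = 3275 kJ
Bonds formed (products):
  C-C: 1 × 356 = 356
  C-H: 6 × 408 = 2448
  C=C: 1 × 622 = 622
  Σ(formed) = 3426 kJ
ΔH = Σ(broken) − Σ(formed) = 3275 − 3426 = −151 kJ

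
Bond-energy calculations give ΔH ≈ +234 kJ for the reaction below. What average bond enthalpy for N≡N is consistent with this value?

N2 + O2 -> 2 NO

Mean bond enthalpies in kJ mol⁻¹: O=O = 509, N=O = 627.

D(N≡N) ≈ 979 kJ/mol

Let D be the N≡N bond energy.
Σ(broken) = 1×D + 1×509 = 509 + D
Σ(formed) = 2×627 = 1254
ΔH = Σ(broken) − Σ(formed) = (509 + D) − (1254) = −745 + D
Setting this equal to +234 kJ gives D = 979 kJ/mol.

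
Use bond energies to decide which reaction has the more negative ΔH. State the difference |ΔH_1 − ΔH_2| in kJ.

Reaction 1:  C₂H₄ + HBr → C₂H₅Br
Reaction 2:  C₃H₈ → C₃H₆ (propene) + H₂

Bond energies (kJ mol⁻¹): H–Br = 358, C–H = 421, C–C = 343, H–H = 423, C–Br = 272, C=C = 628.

Reaction 1:
  Bonds broken (reactants):
    C–H: 4 × 421 = 1684
    C=C: 1 × 628 = 628
    H–Br: 1 × 358 = 358
    Σ(broken) = 2670 kJ
  Bonds formed (products):
    C–Br: 1 × 272 = 272
    C–C: 1 × 343 = 343
    C–H: 5 × 421 = 2105
    Σ(formed) = 2720 kJ
  ΔH_1 = 2670 − 2720 = −50 kJ
Reaction 2:
  Bonds broken (reactants):
    C–C: 2 × 343 = 686
    C–H: 8 × 421 = 3368
    Σ(broken) = 4054 kJ
  Bonds formed (products):
    C–C: 1 × 343 = 343
    C–H: 6 × 421 = 2526
    C=C: 1 × 628 = 628
    H–H: 1 × 423 = 423
    Σ(formed) = 3920 kJ
  ΔH_2 = 4054 − 3920 = +134 kJ
ΔH_1 − ΔH_2 = −184 kJ, so reaction 1 has the more negative ΔH; |ΔH_1 − ΔH_2| = 184 kJ.

Reaction 1, by 184 kJ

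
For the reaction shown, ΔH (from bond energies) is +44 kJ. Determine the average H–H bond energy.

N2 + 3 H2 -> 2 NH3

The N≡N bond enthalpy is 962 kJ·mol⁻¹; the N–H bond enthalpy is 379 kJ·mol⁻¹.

D(H–H) ≈ 452 kJ/mol

Let D be the H–H bond energy.
Σ(broken) = 3×D + 1×962 = 962 + 3D
Σ(formed) = 6×379 = 2274
ΔH = Σ(broken) − Σ(formed) = (962 + 3D) − (2274) = −1312 + 3D
Setting this equal to +44 kJ gives 3D = 1356, so D = 452 kJ/mol.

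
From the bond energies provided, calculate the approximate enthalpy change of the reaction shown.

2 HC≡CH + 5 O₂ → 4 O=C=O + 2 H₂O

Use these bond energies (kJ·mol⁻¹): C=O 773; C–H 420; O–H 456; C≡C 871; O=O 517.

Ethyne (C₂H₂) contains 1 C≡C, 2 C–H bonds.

ΔH ≈ −2001 kJ

Bonds broken (reactants):
  C≡C: 2 × 871 = 1742
  C–H: 4 × 420 = 1680
  O=O: 5 × 517 = 2585
  Σ(broken) = 6007 kJ
Bonds formed (products):
  C=O: 8 × 773 = 6184
  O–H: 4 × 456 = 1824
  Σ(formed) = 8008 kJ
ΔH = Σ(broken) − Σ(formed) = 6007 − 8008 = −2001 kJ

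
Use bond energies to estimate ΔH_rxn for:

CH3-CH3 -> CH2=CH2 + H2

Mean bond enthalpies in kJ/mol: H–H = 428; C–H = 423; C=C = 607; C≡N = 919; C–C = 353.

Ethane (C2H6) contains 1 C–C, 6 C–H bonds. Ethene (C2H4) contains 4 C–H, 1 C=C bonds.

ΔH ≈ +164 kJ

Bonds broken (reactants):
  C–C: 1 × 353 = 353
  C–H: 6 × 423 = 2538
  Σ(broken) = 2891 kJ
Bonds formed (products):
  C–H: 4 × 423 = 1692
  C=C: 1 × 607 = 607
  H–H: 1 × 428 = 428
  Σ(formed) = 2727 kJ
ΔH = Σ(broken) − Σ(formed) = 2891 − 2727 = +164 kJ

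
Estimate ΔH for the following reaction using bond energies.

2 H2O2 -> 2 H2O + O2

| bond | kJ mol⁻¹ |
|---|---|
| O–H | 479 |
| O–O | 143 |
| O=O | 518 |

ΔH ≈ −232 kJ

Bonds broken (reactants):
  O–H: 4 × 479 = 1916
  O–O: 2 × 143 = 286
  Σ(broken) = 2202 kJ
Bonds formed (products):
  O–H: 4 × 479 = 1916
  O=O: 1 × 518 = 518
  Σ(formed) = 2434 kJ
ΔH = Σ(broken) − Σ(formed) = 2202 − 2434 = −232 kJ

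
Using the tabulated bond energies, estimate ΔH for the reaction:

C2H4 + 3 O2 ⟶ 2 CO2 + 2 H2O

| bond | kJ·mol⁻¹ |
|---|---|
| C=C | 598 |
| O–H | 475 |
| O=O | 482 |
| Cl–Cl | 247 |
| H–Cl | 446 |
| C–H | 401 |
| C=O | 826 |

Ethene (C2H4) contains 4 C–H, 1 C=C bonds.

Bonds broken (reactants):
  C–H: 4 × 401 = 1604
  C=C: 1 × 598 = 598
  O=O: 3 × 482 = 1446
  Σ(broken) = 3648 kJ
Bonds formed (products):
  C=O: 4 × 826 = 3304
  O–H: 4 × 475 = 1900
  Σ(formed) = 5204 kJ
ΔH = Σ(broken) − Σ(formed) = 3648 − 5204 = −1556 kJ

ΔH ≈ −1556 kJ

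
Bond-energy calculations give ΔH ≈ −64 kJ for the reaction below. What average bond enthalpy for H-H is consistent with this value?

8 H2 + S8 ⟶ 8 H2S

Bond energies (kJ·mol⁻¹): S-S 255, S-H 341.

D(H-H) ≈ 419 kJ/mol

Let D be the H-H bond energy.
Σ(broken) = 8×D + 8×255 = 2040 + 8D
Σ(formed) = 16×341 = 5456
ΔH = Σ(broken) − Σ(formed) = (2040 + 8D) − (5456) = −3416 + 8D
Setting this equal to −64 kJ gives 8D = 3352, so D = 419 kJ/mol.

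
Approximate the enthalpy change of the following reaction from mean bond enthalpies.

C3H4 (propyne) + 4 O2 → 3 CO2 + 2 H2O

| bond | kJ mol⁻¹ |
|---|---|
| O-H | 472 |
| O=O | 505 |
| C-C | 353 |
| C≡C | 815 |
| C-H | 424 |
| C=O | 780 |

Bonds broken (reactants):
  C≡C: 1 × 815 = 815
  C-C: 1 × 353 = 353
  C-H: 4 × 424 = 1696
  O=O: 4 × 505 = 2020
  Σ(broken) = 4884 kJ
Bonds formed (products):
  C=O: 6 × 780 = 4680
  O-H: 4 × 472 = 1888
  Σ(formed) = 6568 kJ
ΔH = Σ(broken) − Σ(formed) = 4884 − 6568 = −1684 kJ

ΔH ≈ −1684 kJ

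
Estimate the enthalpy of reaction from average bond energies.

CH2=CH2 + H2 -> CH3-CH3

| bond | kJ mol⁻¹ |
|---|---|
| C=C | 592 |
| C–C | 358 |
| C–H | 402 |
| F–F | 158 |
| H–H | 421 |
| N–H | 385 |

ΔH ≈ −149 kJ

Bonds broken (reactants):
  C–H: 4 × 402 = 1608
  C=C: 1 × 592 = 592
  H–H: 1 × 421 = 421
  Σ(broken) = 2621 kJ
Bonds formed (products):
  C–C: 1 × 358 = 358
  C–H: 6 × 402 = 2412
  Σ(formed) = 2770 kJ
ΔH = Σ(broken) − Σ(formed) = 2621 − 2770 = −149 kJ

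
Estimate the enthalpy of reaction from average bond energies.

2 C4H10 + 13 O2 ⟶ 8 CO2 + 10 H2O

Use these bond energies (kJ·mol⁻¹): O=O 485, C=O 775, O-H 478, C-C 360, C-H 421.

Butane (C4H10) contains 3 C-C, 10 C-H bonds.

Bonds broken (reactants):
  C-C: 6 × 360 = 2160
  C-H: 20 × 421 = 8420
  O=O: 13 × 485 = 6305
  Σ(broken) = 16885 kJ
Bonds formed (products):
  C=O: 16 × 775 = 12400
  O-H: 20 × 478 = 9560
  Σ(formed) = 21960 kJ
ΔH = Σ(broken) − Σ(formed) = 16885 − 21960 = −5075 kJ

ΔH ≈ −5075 kJ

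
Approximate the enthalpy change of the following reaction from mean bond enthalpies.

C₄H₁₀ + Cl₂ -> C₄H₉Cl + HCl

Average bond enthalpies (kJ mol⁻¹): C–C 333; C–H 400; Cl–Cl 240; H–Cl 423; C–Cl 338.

Bonds broken (reactants):
  C–C: 3 × 333 = 999
  C–H: 10 × 400 = 4000
  Cl–Cl: 1 × 240 = 240
  Σ(broken) = 5239 kJ
Bonds formed (products):
  C–C: 3 × 333 = 999
  C–Cl: 1 × 338 = 338
  C–H: 9 × 400 = 3600
  H–Cl: 1 × 423 = 423
  Σ(formed) = 5360 kJ
ΔH = Σ(broken) − Σ(formed) = 5239 − 5360 = −121 kJ

ΔH ≈ −121 kJ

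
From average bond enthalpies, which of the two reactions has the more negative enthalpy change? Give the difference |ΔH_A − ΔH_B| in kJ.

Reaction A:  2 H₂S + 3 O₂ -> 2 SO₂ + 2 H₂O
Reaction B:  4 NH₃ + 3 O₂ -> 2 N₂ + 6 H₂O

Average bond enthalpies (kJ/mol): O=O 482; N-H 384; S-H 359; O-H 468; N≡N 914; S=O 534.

Reaction A:
  Bonds broken (reactants):
    O=O: 3 × 482 = 1446
    S-H: 4 × 359 = 1436
    Σ(broken) = 2882 kJ
  Bonds formed (products):
    O-H: 4 × 468 = 1872
    S=O: 4 × 534 = 2136
    Σ(formed) = 4008 kJ
  ΔH_A = 2882 − 4008 = −1126 kJ
Reaction B:
  Bonds broken (reactants):
    N-H: 12 × 384 = 4608
    O=O: 3 × 482 = 1446
    Σ(broken) = 6054 kJ
  Bonds formed (products):
    N≡N: 2 × 914 = 1828
    O-H: 12 × 468 = 5616
    Σ(formed) = 7444 kJ
  ΔH_B = 6054 − 7444 = −1390 kJ
ΔH_A − ΔH_B = +264 kJ, so reaction B has the more negative ΔH; |ΔH_A − ΔH_B| = 264 kJ.

Reaction B, by 264 kJ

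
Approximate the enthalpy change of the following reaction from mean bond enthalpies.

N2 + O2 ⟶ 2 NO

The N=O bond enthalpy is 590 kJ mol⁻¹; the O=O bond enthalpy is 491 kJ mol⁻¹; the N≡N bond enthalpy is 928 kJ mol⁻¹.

Bonds broken (reactants):
  N≡N: 1 × 928 = 928
  O=O: 1 × 491 = 491
  Σ(broken) = 1419 kJ
Bonds formed (products):
  N=O: 2 × 590 = 1180
  Σ(formed) = 1180 kJ
ΔH = Σ(broken) − Σ(formed) = 1419 − 1180 = +239 kJ

ΔH ≈ +239 kJ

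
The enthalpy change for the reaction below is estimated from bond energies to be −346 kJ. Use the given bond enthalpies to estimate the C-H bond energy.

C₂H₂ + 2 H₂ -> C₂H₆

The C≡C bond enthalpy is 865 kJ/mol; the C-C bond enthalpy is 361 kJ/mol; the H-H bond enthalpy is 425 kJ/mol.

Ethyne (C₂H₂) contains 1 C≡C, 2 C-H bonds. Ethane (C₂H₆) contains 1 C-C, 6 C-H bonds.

D(C-H) ≈ 425 kJ/mol

Let D be the C-H bond energy.
Σ(broken) = 1×865 + 2×D + 2×425 = 1715 + 2D
Σ(formed) = 1×361 + 6×D = 361 + 6D
ΔH = Σ(broken) − Σ(formed) = (1715 + 2D) − (361 + 6D) = +1354 − 4D
Setting this equal to −346 kJ gives 4D = 1700, so D = 425 kJ/mol.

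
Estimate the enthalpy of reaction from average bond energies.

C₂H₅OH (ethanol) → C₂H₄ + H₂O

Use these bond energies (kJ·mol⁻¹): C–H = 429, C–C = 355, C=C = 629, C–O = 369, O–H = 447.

Bonds broken (reactants):
  C–C: 1 × 355 = 355
  C–H: 5 × 429 = 2145
  C–O: 1 × 369 = 369
  O–H: 1 × 447 = 447
  Σ(broken) = 3316 kJ
Bonds formed (products):
  C–H: 4 × 429 = 1716
  C=C: 1 × 629 = 629
  O–H: 2 × 447 = 894
  Σ(formed) = 3239 kJ
ΔH = Σ(broken) − Σ(formed) = 3316 − 3239 = +77 kJ

ΔH ≈ +77 kJ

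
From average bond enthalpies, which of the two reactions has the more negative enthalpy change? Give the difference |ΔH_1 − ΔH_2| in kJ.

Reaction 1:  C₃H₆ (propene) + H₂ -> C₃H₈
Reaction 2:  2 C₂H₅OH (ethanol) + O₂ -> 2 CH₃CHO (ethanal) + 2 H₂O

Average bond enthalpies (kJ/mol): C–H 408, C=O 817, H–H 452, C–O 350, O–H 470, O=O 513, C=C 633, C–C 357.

Reaction 1:
  Bonds broken (reactants):
    C–C: 1 × 357 = 357
    C–H: 6 × 408 = 2448
    C=C: 1 × 633 = 633
    H–H: 1 × 452 = 452
    Σ(broken) = 3890 kJ
  Bonds formed (products):
    C–C: 2 × 357 = 714
    C–H: 8 × 408 = 3264
    Σ(formed) = 3978 kJ
  ΔH_1 = 3890 − 3978 = −88 kJ
Reaction 2:
  Bonds broken (reactants):
    C–C: 2 × 357 = 714
    C–H: 10 × 408 = 4080
    C–O: 2 × 350 = 700
    O–H: 2 × 470 = 940
    O=O: 1 × 513 = 513
    Σ(broken) = 6947 kJ
  Bonds formed (products):
    C–C: 2 × 357 = 714
    C–H: 8 × 408 = 3264
    C=O: 2 × 817 = 1634
    O–H: 4 × 470 = 1880
    Σ(formed) = 7492 kJ
  ΔH_2 = 6947 − 7492 = −545 kJ
ΔH_1 − ΔH_2 = +457 kJ, so reaction 2 has the more negative ΔH; |ΔH_1 − ΔH_2| = 457 kJ.

Reaction 2, by 457 kJ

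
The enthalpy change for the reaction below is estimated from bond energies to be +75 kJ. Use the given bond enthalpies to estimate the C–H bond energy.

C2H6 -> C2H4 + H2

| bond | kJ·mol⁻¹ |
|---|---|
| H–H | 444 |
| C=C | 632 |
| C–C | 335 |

Let D be the C–H bond energy.
Σ(broken) = 1×335 + 6×D = 335 + 6D
Σ(formed) = 4×D + 1×632 + 1×444 = 1076 + 4D
ΔH = Σ(broken) − Σ(formed) = (335 + 6D) − (1076 + 4D) = −741 + 2D
Setting this equal to +75 kJ gives 2D = 816, so D = 408 kJ/mol.

D(C–H) ≈ 408 kJ/mol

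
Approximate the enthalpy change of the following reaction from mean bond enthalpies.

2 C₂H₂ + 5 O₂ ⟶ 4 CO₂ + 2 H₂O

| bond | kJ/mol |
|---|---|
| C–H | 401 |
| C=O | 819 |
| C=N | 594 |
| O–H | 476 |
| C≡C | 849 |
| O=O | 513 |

ΔH ≈ −2589 kJ

Bonds broken (reactants):
  C≡C: 2 × 849 = 1698
  C–H: 4 × 401 = 1604
  O=O: 5 × 513 = 2565
  Σ(broken) = 5867 kJ
Bonds formed (products):
  C=O: 8 × 819 = 6552
  O–H: 4 × 476 = 1904
  Σ(formed) = 8456 kJ
ΔH = Σ(broken) − Σ(formed) = 5867 − 8456 = −2589 kJ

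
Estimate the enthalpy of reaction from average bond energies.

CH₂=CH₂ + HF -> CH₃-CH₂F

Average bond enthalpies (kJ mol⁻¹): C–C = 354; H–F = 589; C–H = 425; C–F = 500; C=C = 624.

ΔH ≈ −66 kJ

Bonds broken (reactants):
  C–H: 4 × 425 = 1700
  C=C: 1 × 624 = 624
  H–F: 1 × 589 = 589
  Σ(broken) = 2913 kJ
Bonds formed (products):
  C–C: 1 × 354 = 354
  C–F: 1 × 500 = 500
  C–H: 5 × 425 = 2125
  Σ(formed) = 2979 kJ
ΔH = Σ(broken) − Σ(formed) = 2913 − 2979 = −66 kJ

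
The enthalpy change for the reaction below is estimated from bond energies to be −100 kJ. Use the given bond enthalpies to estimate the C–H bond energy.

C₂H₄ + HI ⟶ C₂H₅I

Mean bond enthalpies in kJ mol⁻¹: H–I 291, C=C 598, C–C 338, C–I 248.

Let D be the C–H bond energy.
Σ(broken) = 4×D + 1×598 + 1×291 = 889 + 4D
Σ(formed) = 1×338 + 5×D + 1×248 = 586 + 5D
ΔH = Σ(broken) − Σ(formed) = (889 + 4D) − (586 + 5D) = +303 − D
Setting this equal to −100 kJ gives D = 403 kJ/mol.

D(C–H) ≈ 403 kJ/mol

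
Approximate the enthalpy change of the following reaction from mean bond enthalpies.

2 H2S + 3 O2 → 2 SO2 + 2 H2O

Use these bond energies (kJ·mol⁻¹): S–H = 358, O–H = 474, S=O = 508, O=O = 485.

ΔH ≈ −1041 kJ

Bonds broken (reactants):
  O=O: 3 × 485 = 1455
  S–H: 4 × 358 = 1432
  Σ(broken) = 2887 kJ
Bonds formed (products):
  O–H: 4 × 474 = 1896
  S=O: 4 × 508 = 2032
  Σ(formed) = 3928 kJ
ΔH = Σ(broken) − Σ(formed) = 2887 − 3928 = −1041 kJ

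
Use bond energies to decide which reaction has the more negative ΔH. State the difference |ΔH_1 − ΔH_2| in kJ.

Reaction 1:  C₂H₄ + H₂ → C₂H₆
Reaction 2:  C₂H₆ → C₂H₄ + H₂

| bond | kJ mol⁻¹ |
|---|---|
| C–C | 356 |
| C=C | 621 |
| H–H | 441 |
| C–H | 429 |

Reaction 1, by 304 kJ

Reaction 1:
  Bonds broken (reactants):
    C–H: 4 × 429 = 1716
    C=C: 1 × 621 = 621
    H–H: 1 × 441 = 441
    Σ(broken) = 2778 kJ
  Bonds formed (products):
    C–C: 1 × 356 = 356
    C–H: 6 × 429 = 2574
    Σ(formed) = 2930 kJ
  ΔH_1 = 2778 − 2930 = −152 kJ
Reaction 2:
  Bonds broken (reactants):
    C–C: 1 × 356 = 356
    C–H: 6 × 429 = 2574
    Σ(broken) = 2930 kJ
  Bonds formed (products):
    C–H: 4 × 429 = 1716
    C=C: 1 × 621 = 621
    H–H: 1 × 441 = 441
    Σ(formed) = 2778 kJ
  ΔH_2 = 2930 − 2778 = +152 kJ
ΔH_1 − ΔH_2 = −304 kJ, so reaction 1 has the more negative ΔH; |ΔH_1 − ΔH_2| = 304 kJ.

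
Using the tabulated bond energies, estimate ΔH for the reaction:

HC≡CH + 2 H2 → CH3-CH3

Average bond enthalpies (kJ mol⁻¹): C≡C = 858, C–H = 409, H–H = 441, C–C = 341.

ΔH ≈ −237 kJ

Bonds broken (reactants):
  C≡C: 1 × 858 = 858
  C–H: 2 × 409 = 818
  H–H: 2 × 441 = 882
  Σ(broken) = 2558 kJ
Bonds formed (products):
  C–C: 1 × 341 = 341
  C–H: 6 × 409 = 2454
  Σ(formed) = 2795 kJ
ΔH = Σ(broken) − Σ(formed) = 2558 − 2795 = −237 kJ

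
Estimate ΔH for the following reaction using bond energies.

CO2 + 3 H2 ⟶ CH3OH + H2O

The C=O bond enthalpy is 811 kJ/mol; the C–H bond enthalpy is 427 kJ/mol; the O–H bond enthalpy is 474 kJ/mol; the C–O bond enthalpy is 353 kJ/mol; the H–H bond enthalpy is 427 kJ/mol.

Bonds broken (reactants):
  C=O: 2 × 811 = 1622
  H–H: 3 × 427 = 1281
  Σ(broken) = 2903 kJ
Bonds formed (products):
  C–H: 3 × 427 = 1281
  C–O: 1 × 353 = 353
  O–H: 3 × 474 = 1422
  Σ(formed) = 3056 kJ
ΔH = Σ(broken) − Σ(formed) = 2903 − 3056 = −153 kJ

ΔH ≈ −153 kJ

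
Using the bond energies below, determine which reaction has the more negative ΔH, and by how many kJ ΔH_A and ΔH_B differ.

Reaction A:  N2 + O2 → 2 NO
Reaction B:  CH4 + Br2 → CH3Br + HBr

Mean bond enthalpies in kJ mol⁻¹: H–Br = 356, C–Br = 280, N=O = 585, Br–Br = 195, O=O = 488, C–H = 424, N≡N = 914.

Reaction A:
  Bonds broken (reactants):
    N≡N: 1 × 914 = 914
    O=O: 1 × 488 = 488
    Σ(broken) = 1402 kJ
  Bonds formed (products):
    N=O: 2 × 585 = 1170
    Σ(formed) = 1170 kJ
  ΔH_A = 1402 − 1170 = +232 kJ
Reaction B:
  Bonds broken (reactants):
    Br–Br: 1 × 195 = 195
    C–H: 4 × 424 = 1696
    Σ(broken) = 1891 kJ
  Bonds formed (products):
    C–Br: 1 × 280 = 280
    C–H: 3 × 424 = 1272
    H–Br: 1 × 356 = 356
    Σ(formed) = 1908 kJ
  ΔH_B = 1891 − 1908 = −17 kJ
ΔH_A − ΔH_B = +249 kJ, so reaction B has the more negative ΔH; |ΔH_A − ΔH_B| = 249 kJ.

Reaction B, by 249 kJ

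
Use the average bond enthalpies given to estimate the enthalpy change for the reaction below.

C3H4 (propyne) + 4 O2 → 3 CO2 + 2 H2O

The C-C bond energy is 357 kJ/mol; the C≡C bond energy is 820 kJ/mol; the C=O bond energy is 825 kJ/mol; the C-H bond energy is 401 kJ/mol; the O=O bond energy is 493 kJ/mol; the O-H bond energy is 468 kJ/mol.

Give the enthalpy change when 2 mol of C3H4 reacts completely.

ΔH = −4138 kJ

Bonds broken (reactants):
  C≡C: 1 × 820 = 820
  C-C: 1 × 357 = 357
  C-H: 4 × 401 = 1604
  O=O: 4 × 493 = 1972
  Σ(broken) = 4753 kJ
Bonds formed (products):
  C=O: 6 × 825 = 4950
  O-H: 4 × 468 = 1872
  Σ(formed) = 6822 kJ
ΔH = Σ(broken) − Σ(formed) = 4753 − 6822 = −2069 kJ
For 2× the reaction as written: 2 × (−2069) = −4138 kJ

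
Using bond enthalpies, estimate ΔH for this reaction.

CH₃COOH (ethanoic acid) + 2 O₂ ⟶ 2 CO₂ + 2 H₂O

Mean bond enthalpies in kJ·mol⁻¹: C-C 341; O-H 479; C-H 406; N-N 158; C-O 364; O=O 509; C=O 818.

Bonds broken (reactants):
  C-C: 1 × 341 = 341
  C-H: 3 × 406 = 1218
  C-O: 1 × 364 = 364
  C=O: 1 × 818 = 818
  O-H: 1 × 479 = 479
  O=O: 2 × 509 = 1018
  Σ(broken) = 4238 kJ
Bonds formed (products):
  C=O: 4 × 818 = 3272
  O-H: 4 × 479 = 1916
  Σ(formed) = 5188 kJ
ΔH = Σ(broken) − Σ(formed) = 4238 − 5188 = −950 kJ

ΔH ≈ −950 kJ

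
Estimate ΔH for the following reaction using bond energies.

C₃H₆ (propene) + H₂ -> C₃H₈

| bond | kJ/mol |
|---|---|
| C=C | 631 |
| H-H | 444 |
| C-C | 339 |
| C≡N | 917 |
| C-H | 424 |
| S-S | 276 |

Bonds broken (reactants):
  C-C: 1 × 339 = 339
  C-H: 6 × 424 = 2544
  C=C: 1 × 631 = 631
  H-H: 1 × 444 = 444
  Σ(broken) = 3958 kJ
Bonds formed (products):
  C-C: 2 × 339 = 678
  C-H: 8 × 424 = 3392
  Σ(formed) = 4070 kJ
ΔH = Σ(broken) − Σ(formed) = 3958 − 4070 = −112 kJ

ΔH ≈ −112 kJ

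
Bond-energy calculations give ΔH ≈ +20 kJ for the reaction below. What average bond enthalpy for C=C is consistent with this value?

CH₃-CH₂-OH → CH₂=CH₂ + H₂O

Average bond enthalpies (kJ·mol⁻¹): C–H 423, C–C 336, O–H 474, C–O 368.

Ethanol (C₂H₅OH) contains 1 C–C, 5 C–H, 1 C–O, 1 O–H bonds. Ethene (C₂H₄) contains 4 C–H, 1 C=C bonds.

Let D be the C=C bond energy.
Σ(broken) = 1×336 + 5×423 + 1×368 + 1×474 = 3293
Σ(formed) = 4×423 + 1×D + 2×474 = 2640 + D
ΔH = Σ(broken) − Σ(formed) = (3293) − (2640 + D) = +653 − D
Setting this equal to +20 kJ gives D = 633 kJ/mol.

D(C=C) ≈ 633 kJ/mol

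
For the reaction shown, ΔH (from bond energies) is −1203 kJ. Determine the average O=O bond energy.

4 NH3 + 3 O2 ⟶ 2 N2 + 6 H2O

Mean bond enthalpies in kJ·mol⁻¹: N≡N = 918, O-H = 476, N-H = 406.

D(O=O) ≈ 491 kJ/mol

Let D be the O=O bond energy.
Σ(broken) = 12×406 + 3×D = 4872 + 3D
Σ(formed) = 2×918 + 12×476 = 7548
ΔH = Σ(broken) − Σ(formed) = (4872 + 3D) − (7548) = −2676 + 3D
Setting this equal to −1203 kJ gives 3D = 1473, so D = 491 kJ/mol.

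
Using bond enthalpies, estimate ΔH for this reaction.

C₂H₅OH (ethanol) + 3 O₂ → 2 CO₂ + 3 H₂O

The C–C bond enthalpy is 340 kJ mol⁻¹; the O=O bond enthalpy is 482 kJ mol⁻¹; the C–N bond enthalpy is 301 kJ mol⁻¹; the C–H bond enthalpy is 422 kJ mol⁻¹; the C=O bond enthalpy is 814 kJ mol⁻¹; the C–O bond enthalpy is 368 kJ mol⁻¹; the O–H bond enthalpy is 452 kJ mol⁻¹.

ΔH ≈ −1252 kJ

Bonds broken (reactants):
  C–C: 1 × 340 = 340
  C–H: 5 × 422 = 2110
  C–O: 1 × 368 = 368
  O–H: 1 × 452 = 452
  O=O: 3 × 482 = 1446
  Σ(broken) = 4716 kJ
Bonds formed (products):
  C=O: 4 × 814 = 3256
  O–H: 6 × 452 = 2712
  Σ(formed) = 5968 kJ
ΔH = Σ(broken) − Σ(formed) = 4716 − 5968 = −1252 kJ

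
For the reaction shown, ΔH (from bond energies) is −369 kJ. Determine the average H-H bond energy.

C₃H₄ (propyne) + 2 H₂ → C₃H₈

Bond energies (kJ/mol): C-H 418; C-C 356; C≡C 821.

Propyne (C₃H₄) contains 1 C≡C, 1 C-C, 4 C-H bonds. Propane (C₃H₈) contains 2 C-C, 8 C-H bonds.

D(H-H) ≈ 419 kJ/mol

Let D be the H-H bond energy.
Σ(broken) = 1×821 + 1×356 + 4×418 + 2×D = 2849 + 2D
Σ(formed) = 2×356 + 8×418 = 4056
ΔH = Σ(broken) − Σ(formed) = (2849 + 2D) − (4056) = −1207 + 2D
Setting this equal to −369 kJ gives 2D = 838, so D = 419 kJ/mol.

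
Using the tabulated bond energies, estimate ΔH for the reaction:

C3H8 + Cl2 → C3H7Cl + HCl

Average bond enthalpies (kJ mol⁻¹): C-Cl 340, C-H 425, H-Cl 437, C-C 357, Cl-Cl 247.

ΔH ≈ −105 kJ

Bonds broken (reactants):
  C-C: 2 × 357 = 714
  C-H: 8 × 425 = 3400
  Cl-Cl: 1 × 247 = 247
  Σ(broken) = 4361 kJ
Bonds formed (products):
  C-C: 2 × 357 = 714
  C-Cl: 1 × 340 = 340
  C-H: 7 × 425 = 2975
  H-Cl: 1 × 437 = 437
  Σ(formed) = 4466 kJ
ΔH = Σ(broken) − Σ(formed) = 4361 − 4466 = −105 kJ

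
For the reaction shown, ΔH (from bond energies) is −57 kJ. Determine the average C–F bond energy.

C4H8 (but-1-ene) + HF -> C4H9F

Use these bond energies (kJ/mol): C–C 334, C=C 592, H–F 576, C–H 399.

D(C–F) ≈ 492 kJ/mol

Let D be the C–F bond energy.
Σ(broken) = 2×334 + 8×399 + 1×592 + 1×576 = 5028
Σ(formed) = 3×334 + 1×D + 9×399 = 4593 + D
ΔH = Σ(broken) − Σ(formed) = (5028) − (4593 + D) = +435 − D
Setting this equal to −57 kJ gives D = 492 kJ/mol.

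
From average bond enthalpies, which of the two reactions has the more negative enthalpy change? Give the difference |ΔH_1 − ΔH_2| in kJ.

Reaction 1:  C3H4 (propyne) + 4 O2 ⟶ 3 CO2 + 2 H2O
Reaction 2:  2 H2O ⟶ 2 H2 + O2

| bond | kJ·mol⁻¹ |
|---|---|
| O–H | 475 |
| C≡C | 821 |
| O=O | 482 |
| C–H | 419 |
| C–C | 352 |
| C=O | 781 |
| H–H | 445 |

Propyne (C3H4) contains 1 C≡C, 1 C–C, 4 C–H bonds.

Reaction 1:
  Bonds broken (reactants):
    C≡C: 1 × 821 = 821
    C–C: 1 × 352 = 352
    C–H: 4 × 419 = 1676
    O=O: 4 × 482 = 1928
    Σ(broken) = 4777 kJ
  Bonds formed (products):
    C=O: 6 × 781 = 4686
    O–H: 4 × 475 = 1900
    Σ(formed) = 6586 kJ
  ΔH_1 = 4777 − 6586 = −1809 kJ
Reaction 2:
  Bonds broken (reactants):
    O–H: 4 × 475 = 1900
    Σ(broken) = 1900 kJ
  Bonds formed (products):
    H–H: 2 × 445 = 890
    O=O: 1 × 482 = 482
    Σ(formed) = 1372 kJ
  ΔH_2 = 1900 − 1372 = +528 kJ
ΔH_1 − ΔH_2 = −2337 kJ, so reaction 1 has the more negative ΔH; |ΔH_1 − ΔH_2| = 2337 kJ.

Reaction 1, by 2337 kJ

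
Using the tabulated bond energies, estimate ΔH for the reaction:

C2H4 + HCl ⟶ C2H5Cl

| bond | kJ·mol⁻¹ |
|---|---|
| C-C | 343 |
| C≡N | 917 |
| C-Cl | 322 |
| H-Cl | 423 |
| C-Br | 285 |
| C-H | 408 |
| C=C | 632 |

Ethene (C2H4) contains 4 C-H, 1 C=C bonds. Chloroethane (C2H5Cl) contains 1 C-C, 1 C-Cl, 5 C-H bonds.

ΔH ≈ −18 kJ

Bonds broken (reactants):
  C-H: 4 × 408 = 1632
  C=C: 1 × 632 = 632
  H-Cl: 1 × 423 = 423
  Σ(broken) = 2687 kJ
Bonds formed (products):
  C-C: 1 × 343 = 343
  C-Cl: 1 × 322 = 322
  C-H: 5 × 408 = 2040
  Σ(formed) = 2705 kJ
ΔH = Σ(broken) − Σ(formed) = 2687 − 2705 = −18 kJ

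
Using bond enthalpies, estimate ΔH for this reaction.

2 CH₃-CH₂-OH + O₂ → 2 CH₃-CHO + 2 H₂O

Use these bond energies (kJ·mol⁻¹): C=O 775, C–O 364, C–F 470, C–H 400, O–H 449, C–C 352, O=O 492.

Bonds broken (reactants):
  C–C: 2 × 352 = 704
  C–H: 10 × 400 = 4000
  C–O: 2 × 364 = 728
  O–H: 2 × 449 = 898
  O=O: 1 × 492 = 492
  Σ(broken) = 6822 kJ
Bonds formed (products):
  C–C: 2 × 352 = 704
  C–H: 8 × 400 = 3200
  C=O: 2 × 775 = 1550
  O–H: 4 × 449 = 1796
  Σ(formed) = 7250 kJ
ΔH = Σ(broken) − Σ(formed) = 6822 − 7250 = −428 kJ

ΔH ≈ −428 kJ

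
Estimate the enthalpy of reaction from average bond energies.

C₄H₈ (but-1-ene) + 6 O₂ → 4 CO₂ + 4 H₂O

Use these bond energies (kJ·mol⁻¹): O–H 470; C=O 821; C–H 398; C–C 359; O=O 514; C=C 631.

Bonds broken (reactants):
  C–C: 2 × 359 = 718
  C–H: 8 × 398 = 3184
  C=C: 1 × 631 = 631
  O=O: 6 × 514 = 3084
  Σ(broken) = 7617 kJ
Bonds formed (products):
  C=O: 8 × 821 = 6568
  O–H: 8 × 470 = 3760
  Σ(formed) = 10328 kJ
ΔH = Σ(broken) − Σ(formed) = 7617 − 10328 = −2711 kJ

ΔH ≈ −2711 kJ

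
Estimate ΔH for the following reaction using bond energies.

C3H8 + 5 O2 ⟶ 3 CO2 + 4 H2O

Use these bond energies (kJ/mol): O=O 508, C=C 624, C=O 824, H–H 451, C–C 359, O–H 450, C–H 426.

Bonds broken (reactants):
  C–C: 2 × 359 = 718
  C–H: 8 × 426 = 3408
  O=O: 5 × 508 = 2540
  Σ(broken) = 6666 kJ
Bonds formed (products):
  C=O: 6 × 824 = 4944
  O–H: 8 × 450 = 3600
  Σ(formed) = 8544 kJ
ΔH = Σ(broken) − Σ(formed) = 6666 − 8544 = −1878 kJ

ΔH ≈ −1878 kJ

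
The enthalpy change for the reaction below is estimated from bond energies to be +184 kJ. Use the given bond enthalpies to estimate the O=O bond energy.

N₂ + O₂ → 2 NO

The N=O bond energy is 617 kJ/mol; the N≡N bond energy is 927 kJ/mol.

Let D be the O=O bond energy.
Σ(broken) = 1×927 + 1×D = 927 + D
Σ(formed) = 2×617 = 1234
ΔH = Σ(broken) − Σ(formed) = (927 + D) − (1234) = −307 + D
Setting this equal to +184 kJ gives D = 491 kJ/mol.

D(O=O) ≈ 491 kJ/mol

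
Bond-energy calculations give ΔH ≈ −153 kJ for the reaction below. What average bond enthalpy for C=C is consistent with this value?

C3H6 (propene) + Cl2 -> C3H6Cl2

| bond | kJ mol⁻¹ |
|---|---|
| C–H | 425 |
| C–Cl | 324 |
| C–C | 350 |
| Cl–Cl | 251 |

Let D be the C=C bond energy.
Σ(broken) = 1×350 + 6×425 + 1×D + 1×251 = 3151 + D
Σ(formed) = 2×350 + 2×324 + 6×425 = 3898
ΔH = Σ(broken) − Σ(formed) = (3151 + D) − (3898) = −747 + D
Setting this equal to −153 kJ gives D = 594 kJ/mol.

D(C=C) ≈ 594 kJ/mol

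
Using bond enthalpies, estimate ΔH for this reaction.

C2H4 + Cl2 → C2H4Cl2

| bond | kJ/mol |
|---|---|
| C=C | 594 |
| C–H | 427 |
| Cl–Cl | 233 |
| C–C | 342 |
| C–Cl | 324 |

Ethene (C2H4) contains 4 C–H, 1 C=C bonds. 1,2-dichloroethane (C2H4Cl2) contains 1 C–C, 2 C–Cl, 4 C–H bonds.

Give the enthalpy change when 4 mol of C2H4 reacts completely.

ΔH = −652 kJ

Bonds broken (reactants):
  C–H: 4 × 427 = 1708
  C=C: 1 × 594 = 594
  Cl–Cl: 1 × 233 = 233
  Σ(broken) = 2535 kJ
Bonds formed (products):
  C–C: 1 × 342 = 342
  C–Cl: 2 × 324 = 648
  C–H: 4 × 427 = 1708
  Σ(formed) = 2698 kJ
ΔH = Σ(broken) − Σ(formed) = 2535 − 2698 = −163 kJ
For 4× the reaction as written: 4 × (−163) = −652 kJ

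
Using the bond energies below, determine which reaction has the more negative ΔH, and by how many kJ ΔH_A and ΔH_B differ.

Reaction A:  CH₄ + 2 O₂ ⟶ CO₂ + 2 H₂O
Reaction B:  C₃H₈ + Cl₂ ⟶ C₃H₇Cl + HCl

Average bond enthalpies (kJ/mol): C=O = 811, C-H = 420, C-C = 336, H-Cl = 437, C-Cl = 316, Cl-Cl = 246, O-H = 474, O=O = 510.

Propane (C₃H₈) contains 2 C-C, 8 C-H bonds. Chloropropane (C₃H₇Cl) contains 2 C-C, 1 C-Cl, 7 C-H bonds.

Reaction A, by 731 kJ

Reaction A:
  Bonds broken (reactants):
    C-H: 4 × 420 = 1680
    O=O: 2 × 510 = 1020
    Σ(broken) = 2700 kJ
  Bonds formed (products):
    C=O: 2 × 811 = 1622
    O-H: 4 × 474 = 1896
    Σ(formed) = 3518 kJ
  ΔH_A = 2700 − 3518 = −818 kJ
Reaction B:
  Bonds broken (reactants):
    C-C: 2 × 336 = 672
    C-H: 8 × 420 = 3360
    Cl-Cl: 1 × 246 = 246
    Σ(broken) = 4278 kJ
  Bonds formed (products):
    C-C: 2 × 336 = 672
    C-Cl: 1 × 316 = 316
    C-H: 7 × 420 = 2940
    H-Cl: 1 × 437 = 437
    Σ(formed) = 4365 kJ
  ΔH_B = 4278 − 4365 = −87 kJ
ΔH_A − ΔH_B = −731 kJ, so reaction A has the more negative ΔH; |ΔH_A − ΔH_B| = 731 kJ.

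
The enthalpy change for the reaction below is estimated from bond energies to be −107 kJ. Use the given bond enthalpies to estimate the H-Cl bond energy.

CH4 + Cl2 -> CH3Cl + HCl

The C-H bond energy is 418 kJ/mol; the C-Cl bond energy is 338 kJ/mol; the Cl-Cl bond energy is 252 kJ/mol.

D(H-Cl) ≈ 439 kJ/mol

Let D be the H-Cl bond energy.
Σ(broken) = 4×418 + 1×252 = 1924
Σ(formed) = 1×338 + 3×418 + 1×D = 1592 + D
ΔH = Σ(broken) − Σ(formed) = (1924) − (1592 + D) = +332 − D
Setting this equal to −107 kJ gives D = 439 kJ/mol.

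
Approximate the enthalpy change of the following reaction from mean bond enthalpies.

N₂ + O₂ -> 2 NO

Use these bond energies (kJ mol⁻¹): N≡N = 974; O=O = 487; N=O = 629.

ΔH ≈ +203 kJ

Bonds broken (reactants):
  N≡N: 1 × 974 = 974
  O=O: 1 × 487 = 487
  Σ(broken) = 1461 kJ
Bonds formed (products):
  N=O: 2 × 629 = 1258
  Σ(formed) = 1258 kJ
ΔH = Σ(broken) − Σ(formed) = 1461 − 1258 = +203 kJ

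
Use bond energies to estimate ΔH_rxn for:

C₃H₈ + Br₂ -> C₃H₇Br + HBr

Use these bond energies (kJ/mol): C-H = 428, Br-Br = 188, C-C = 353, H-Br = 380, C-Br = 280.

ΔH ≈ −44 kJ

Bonds broken (reactants):
  Br-Br: 1 × 188 = 188
  C-C: 2 × 353 = 706
  C-H: 8 × 428 = 3424
  Σ(broken) = 4318 kJ
Bonds formed (products):
  C-Br: 1 × 280 = 280
  C-C: 2 × 353 = 706
  C-H: 7 × 428 = 2996
  H-Br: 1 × 380 = 380
  Σ(formed) = 4362 kJ
ΔH = Σ(broken) − Σ(formed) = 4318 − 4362 = −44 kJ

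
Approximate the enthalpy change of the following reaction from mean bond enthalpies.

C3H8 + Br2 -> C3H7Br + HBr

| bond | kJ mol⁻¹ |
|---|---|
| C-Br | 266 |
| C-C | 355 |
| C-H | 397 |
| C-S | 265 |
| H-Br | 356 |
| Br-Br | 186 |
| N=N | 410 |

ΔH ≈ −39 kJ

Bonds broken (reactants):
  Br-Br: 1 × 186 = 186
  C-C: 2 × 355 = 710
  C-H: 8 × 397 = 3176
  Σ(broken) = 4072 kJ
Bonds formed (products):
  C-Br: 1 × 266 = 266
  C-C: 2 × 355 = 710
  C-H: 7 × 397 = 2779
  H-Br: 1 × 356 = 356
  Σ(formed) = 4111 kJ
ΔH = Σ(broken) − Σ(formed) = 4072 − 4111 = −39 kJ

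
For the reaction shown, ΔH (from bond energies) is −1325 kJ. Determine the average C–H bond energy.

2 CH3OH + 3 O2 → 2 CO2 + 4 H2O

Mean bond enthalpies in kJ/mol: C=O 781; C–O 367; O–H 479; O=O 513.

D(C–H) ≈ 400 kJ/mol

Let D be the C–H bond energy.
Σ(broken) = 6×D + 2×367 + 2×479 + 3×513 = 3231 + 6D
Σ(formed) = 4×781 + 8×479 = 6956
ΔH = Σ(broken) − Σ(formed) = (3231 + 6D) − (6956) = −3725 + 6D
Setting this equal to −1325 kJ gives 6D = 2400, so D = 400 kJ/mol.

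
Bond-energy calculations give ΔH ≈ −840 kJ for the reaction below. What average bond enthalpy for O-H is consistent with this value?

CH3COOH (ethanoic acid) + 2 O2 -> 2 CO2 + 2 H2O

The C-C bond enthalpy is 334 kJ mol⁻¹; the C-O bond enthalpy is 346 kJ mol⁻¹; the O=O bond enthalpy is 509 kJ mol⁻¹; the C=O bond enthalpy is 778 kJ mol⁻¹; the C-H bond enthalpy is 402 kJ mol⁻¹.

Let D be the O-H bond energy.
Σ(broken) = 1×334 + 3×402 + 1×346 + 1×778 + 1×D + 2×509 = 3682 + D
Σ(formed) = 4×778 + 4×D = 3112 + 4D
ΔH = Σ(broken) − Σ(formed) = (3682 + D) − (3112 + 4D) = +570 − 3D
Setting this equal to −840 kJ gives 3D = 1410, so D = 470 kJ/mol.

D(O-H) ≈ 470 kJ/mol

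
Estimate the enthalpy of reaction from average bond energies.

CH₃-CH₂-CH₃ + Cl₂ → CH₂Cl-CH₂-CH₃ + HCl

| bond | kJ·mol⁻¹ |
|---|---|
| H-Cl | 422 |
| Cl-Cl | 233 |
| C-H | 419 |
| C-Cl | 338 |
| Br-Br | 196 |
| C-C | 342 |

ΔH ≈ −108 kJ

Bonds broken (reactants):
  C-C: 2 × 342 = 684
  C-H: 8 × 419 = 3352
  Cl-Cl: 1 × 233 = 233
  Σ(broken) = 4269 kJ
Bonds formed (products):
  C-C: 2 × 342 = 684
  C-Cl: 1 × 338 = 338
  C-H: 7 × 419 = 2933
  H-Cl: 1 × 422 = 422
  Σ(formed) = 4377 kJ
ΔH = Σ(broken) − Σ(formed) = 4269 − 4377 = −108 kJ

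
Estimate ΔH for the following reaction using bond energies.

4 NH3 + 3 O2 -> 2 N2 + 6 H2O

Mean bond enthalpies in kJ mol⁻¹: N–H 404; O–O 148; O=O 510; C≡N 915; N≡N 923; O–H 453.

Bonds broken (reactants):
  N–H: 12 × 404 = 4848
  O=O: 3 × 510 = 1530
  Σ(broken) = 6378 kJ
Bonds formed (products):
  N≡N: 2 × 923 = 1846
  O–H: 12 × 453 = 5436
  Σ(formed) = 7282 kJ
ΔH = Σ(broken) − Σ(formed) = 6378 − 7282 = −904 kJ

ΔH ≈ −904 kJ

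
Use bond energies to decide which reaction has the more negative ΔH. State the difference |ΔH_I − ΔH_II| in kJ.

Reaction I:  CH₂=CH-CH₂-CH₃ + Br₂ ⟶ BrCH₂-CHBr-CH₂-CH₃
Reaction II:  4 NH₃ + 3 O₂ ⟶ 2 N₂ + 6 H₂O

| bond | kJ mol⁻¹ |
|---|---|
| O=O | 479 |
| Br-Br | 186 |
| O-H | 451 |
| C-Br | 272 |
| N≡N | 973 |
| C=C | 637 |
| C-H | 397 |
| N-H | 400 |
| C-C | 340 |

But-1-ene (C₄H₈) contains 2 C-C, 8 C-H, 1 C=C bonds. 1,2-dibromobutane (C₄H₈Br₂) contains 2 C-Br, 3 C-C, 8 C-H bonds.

Reaction II, by 1060 kJ

Reaction I:
  Bonds broken (reactants):
    Br-Br: 1 × 186 = 186
    C-C: 2 × 340 = 680
    C-H: 8 × 397 = 3176
    C=C: 1 × 637 = 637
    Σ(broken) = 4679 kJ
  Bonds formed (products):
    C-Br: 2 × 272 = 544
    C-C: 3 × 340 = 1020
    C-H: 8 × 397 = 3176
    Σ(formed) = 4740 kJ
  ΔH_I = 4679 − 4740 = −61 kJ
Reaction II:
  Bonds broken (reactants):
    N-H: 12 × 400 = 4800
    O=O: 3 × 479 = 1437
    Σ(broken) = 6237 kJ
  Bonds formed (products):
    N≡N: 2 × 973 = 1946
    O-H: 12 × 451 = 5412
    Σ(formed) = 7358 kJ
  ΔH_II = 6237 − 7358 = −1121 kJ
ΔH_I − ΔH_II = +1060 kJ, so reaction II has the more negative ΔH; |ΔH_I − ΔH_II| = 1060 kJ.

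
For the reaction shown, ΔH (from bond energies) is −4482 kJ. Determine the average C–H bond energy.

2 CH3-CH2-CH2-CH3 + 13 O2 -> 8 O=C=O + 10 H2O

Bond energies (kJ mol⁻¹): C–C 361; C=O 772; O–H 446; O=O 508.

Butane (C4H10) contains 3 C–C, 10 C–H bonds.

Let D be the C–H bond energy.
Σ(broken) = 6×361 + 20×D + 13×508 = 8770 + 20D
Σ(formed) = 16×772 + 20×446 = 21272
ΔH = Σ(broken) − Σ(formed) = (8770 + 20D) − (21272) = −12502 + 20D
Setting this equal to −4482 kJ gives 20D = 8020, so D = 401 kJ/mol.

D(C–H) ≈ 401 kJ/mol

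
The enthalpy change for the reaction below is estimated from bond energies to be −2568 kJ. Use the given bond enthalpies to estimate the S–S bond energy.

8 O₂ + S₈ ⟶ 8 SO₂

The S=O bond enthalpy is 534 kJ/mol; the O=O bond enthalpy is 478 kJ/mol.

Let D be the S–S bond energy.
Σ(broken) = 8×478 + 8×D = 3824 + 8D
Σ(formed) = 16×534 = 8544
ΔH = Σ(broken) − Σ(formed) = (3824 + 8D) − (8544) = −4720 + 8D
Setting this equal to −2568 kJ gives 8D = 2152, so D = 269 kJ/mol.

D(S–S) ≈ 269 kJ/mol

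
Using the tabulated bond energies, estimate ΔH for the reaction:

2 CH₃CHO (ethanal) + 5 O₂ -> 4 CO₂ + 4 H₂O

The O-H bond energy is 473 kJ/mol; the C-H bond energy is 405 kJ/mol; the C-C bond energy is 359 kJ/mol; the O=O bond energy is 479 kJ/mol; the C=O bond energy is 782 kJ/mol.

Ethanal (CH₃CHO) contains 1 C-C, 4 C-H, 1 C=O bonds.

ΔH ≈ −2123 kJ

Bonds broken (reactants):
  C-C: 2 × 359 = 718
  C-H: 8 × 405 = 3240
  C=O: 2 × 782 = 1564
  O=O: 5 × 479 = 2395
  Σ(broken) = 7917 kJ
Bonds formed (products):
  C=O: 8 × 782 = 6256
  O-H: 8 × 473 = 3784
  Σ(formed) = 10040 kJ
ΔH = Σ(broken) − Σ(formed) = 7917 − 10040 = −2123 kJ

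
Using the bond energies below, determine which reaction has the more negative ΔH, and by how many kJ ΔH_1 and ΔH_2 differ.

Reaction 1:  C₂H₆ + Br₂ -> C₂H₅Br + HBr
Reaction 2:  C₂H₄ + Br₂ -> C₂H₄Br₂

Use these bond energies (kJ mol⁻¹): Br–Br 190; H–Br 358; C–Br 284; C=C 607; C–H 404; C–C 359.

Reaction 2, by 82 kJ

Reaction 1:
  Bonds broken (reactants):
    Br–Br: 1 × 190 = 190
    C–C: 1 × 359 = 359
    C–H: 6 × 404 = 2424
    Σ(broken) = 2973 kJ
  Bonds formed (products):
    C–Br: 1 × 284 = 284
    C–C: 1 × 359 = 359
    C–H: 5 × 404 = 2020
    H–Br: 1 × 358 = 358
    Σ(formed) = 3021 kJ
  ΔH_1 = 2973 − 3021 = −48 kJ
Reaction 2:
  Bonds broken (reactants):
    Br–Br: 1 × 190 = 190
    C–H: 4 × 404 = 1616
    C=C: 1 × 607 = 607
    Σ(broken) = 2413 kJ
  Bonds formed (products):
    C–Br: 2 × 284 = 568
    C–C: 1 × 359 = 359
    C–H: 4 × 404 = 1616
    Σ(formed) = 2543 kJ
  ΔH_2 = 2413 − 2543 = −130 kJ
ΔH_1 − ΔH_2 = +82 kJ, so reaction 2 has the more negative ΔH; |ΔH_1 − ΔH_2| = 82 kJ.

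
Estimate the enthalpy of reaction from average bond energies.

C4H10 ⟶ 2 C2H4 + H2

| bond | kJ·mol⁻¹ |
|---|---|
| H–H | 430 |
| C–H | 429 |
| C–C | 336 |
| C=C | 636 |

Bonds broken (reactants):
  C–C: 3 × 336 = 1008
  C–H: 10 × 429 = 4290
  Σ(broken) = 5298 kJ
Bonds formed (products):
  C–H: 8 × 429 = 3432
  C=C: 2 × 636 = 1272
  H–H: 1 × 430 = 430
  Σ(formed) = 5134 kJ
ΔH = Σ(broken) − Σ(formed) = 5298 − 5134 = +164 kJ

ΔH ≈ +164 kJ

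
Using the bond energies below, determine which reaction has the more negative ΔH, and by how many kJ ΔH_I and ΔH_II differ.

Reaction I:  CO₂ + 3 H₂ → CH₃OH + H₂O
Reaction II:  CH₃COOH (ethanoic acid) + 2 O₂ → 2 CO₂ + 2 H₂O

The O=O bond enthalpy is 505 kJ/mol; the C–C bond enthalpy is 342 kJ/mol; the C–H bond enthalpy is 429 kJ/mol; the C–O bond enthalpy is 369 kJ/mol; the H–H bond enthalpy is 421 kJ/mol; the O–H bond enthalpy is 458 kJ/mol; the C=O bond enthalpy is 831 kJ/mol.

Reaction II, by 754 kJ

Reaction I:
  Bonds broken (reactants):
    C=O: 2 × 831 = 1662
    H–H: 3 × 421 = 1263
    Σ(broken) = 2925 kJ
  Bonds formed (products):
    C–H: 3 × 429 = 1287
    C–O: 1 × 369 = 369
    O–H: 3 × 458 = 1374
    Σ(formed) = 3030 kJ
  ΔH_I = 2925 − 3030 = −105 kJ
Reaction II:
  Bonds broken (reactants):
    C–C: 1 × 342 = 342
    C–H: 3 × 429 = 1287
    C–O: 1 × 369 = 369
    C=O: 1 × 831 = 831
    O–H: 1 × 458 = 458
    O=O: 2 × 505 = 1010
    Σ(broken) = 4297 kJ
  Bonds formed (products):
    C=O: 4 × 831 = 3324
    O–H: 4 × 458 = 1832
    Σ(formed) = 5156 kJ
  ΔH_II = 4297 − 5156 = −859 kJ
ΔH_I − ΔH_II = +754 kJ, so reaction II has the more negative ΔH; |ΔH_I − ΔH_II| = 754 kJ.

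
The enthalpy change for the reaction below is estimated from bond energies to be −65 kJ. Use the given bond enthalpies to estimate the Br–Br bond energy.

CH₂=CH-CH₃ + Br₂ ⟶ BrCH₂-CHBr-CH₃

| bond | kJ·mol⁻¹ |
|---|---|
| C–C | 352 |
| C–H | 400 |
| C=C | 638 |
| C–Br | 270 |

D(Br–Br) ≈ 189 kJ/mol

Let D be the Br–Br bond energy.
Σ(broken) = 1×D + 1×352 + 6×400 + 1×638 = 3390 + D
Σ(formed) = 2×270 + 2×352 + 6×400 = 3644
ΔH = Σ(broken) − Σ(formed) = (3390 + D) − (3644) = −254 + D
Setting this equal to −65 kJ gives D = 189 kJ/mol.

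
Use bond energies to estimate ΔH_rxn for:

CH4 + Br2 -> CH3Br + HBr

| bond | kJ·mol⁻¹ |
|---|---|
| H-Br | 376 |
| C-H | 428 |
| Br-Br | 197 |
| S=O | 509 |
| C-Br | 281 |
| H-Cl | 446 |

ΔH ≈ −32 kJ

Bonds broken (reactants):
  Br-Br: 1 × 197 = 197
  C-H: 4 × 428 = 1712
  Σ(broken) = 1909 kJ
Bonds formed (products):
  C-Br: 1 × 281 = 281
  C-H: 3 × 428 = 1284
  H-Br: 1 × 376 = 376
  Σ(formed) = 1941 kJ
ΔH = Σ(broken) − Σ(formed) = 1909 − 1941 = −32 kJ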